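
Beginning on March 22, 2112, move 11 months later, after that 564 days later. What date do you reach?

Adding 11 months from March 22, 2112:
month 3 + 11 = 14, which is month 2 of year 2113 → February 2113.
Day 22 is valid in February, giving February 22, 2113.
Counting forward 564 days from February 22, 2113:
February has 28 days, so 28 − 22 = 6 days remain after February 22, 2113; 564 − 6 = 558 left.
March 2113 has 31 days: 558 − 31 = 527 left.
April 2113 has 30 days: 527 − 30 = 497 left.
May 2113 has 31 days: 497 − 31 = 466 left.
June 2113 has 30 days: 466 − 30 = 436 left.
July 2113 has 31 days: 436 − 31 = 405 left.
August 2113 has 31 days: 405 − 31 = 374 left.
September 2113 has 30 days: 374 − 30 = 344 left.
October 2113 has 31 days: 344 − 31 = 313 left.
November 2113 has 30 days: 313 − 30 = 283 left.
December 2113 has 31 days: 283 − 31 = 252 left.
January 2114 has 31 days: 252 − 31 = 221 left.
February 2114 has 28 days (2114 is not a leap year): 221 − 28 = 193 left.
March 2114 has 31 days: 193 − 31 = 162 left.
April 2114 has 30 days: 162 − 30 = 132 left.
May 2114 has 31 days: 132 − 31 = 101 left.
June 2114 has 30 days: 101 − 30 = 71 left.
July 2114 has 31 days: 71 − 31 = 40 left.
August 2114 has 31 days: 40 − 31 = 9 left.
9 days into September 2114 → September 9, 2114.

September 9, 2114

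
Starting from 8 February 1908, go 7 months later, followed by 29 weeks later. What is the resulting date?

Adding 7 months from February 8, 1908:
month 2 + 7 = 9 → September 1908.
Day 8 is valid in September, giving September 8, 1908.
Adding 29 weeks (= 203 days) from September 8, 1908:
September has 30 days, so 30 − 8 = 22 days remain after September 8, 1908; 203 − 22 = 181 left.
October 1908 has 31 days: 181 − 31 = 150 left.
November 1908 has 30 days: 150 − 30 = 120 left.
December 1908 has 31 days: 120 − 31 = 89 left.
January 1909 has 31 days: 89 − 31 = 58 left.
February 1909 has 28 days (1909 is not a leap year): 58 − 28 = 30 left.
30 days into March 1909 → March 30, 1909.

March 30, 1909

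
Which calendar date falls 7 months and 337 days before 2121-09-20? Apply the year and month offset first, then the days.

March 20, 2120

Counting back 7 months and 337 days from September 20, 2121: first the month/year part, then the days.
month 9 − 7 = 2 → February 2121.
Day 20 is valid in February, giving February 20, 2121.
Now subtract 337 days from February 20, 2121.
Going back 20 days from February 20, 2121 reaches the end of the previous month; 337 − 20 = 317 left.
January 2121 has 31 days: 317 − 31 = 286 left.
December 2120 has 31 days: 286 − 31 = 255 left.
November 2120 has 30 days: 255 − 30 = 225 left.
October 2120 has 31 days: 225 − 31 = 194 left.
September 2120 has 30 days: 194 − 30 = 164 left.
August 2120 has 31 days: 164 − 31 = 133 left.
July 2120 has 31 days: 133 − 31 = 102 left.
June 2120 has 30 days: 102 − 30 = 72 left.
May 2120 has 31 days: 72 − 31 = 41 left.
April 2120 has 30 days: 41 − 30 = 11 left.
March 2120 has 31 days; 31 − 11 = 20 → March 20, 2120.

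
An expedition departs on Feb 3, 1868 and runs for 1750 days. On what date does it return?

November 18, 1872

Advancing 1750 days from February 3, 1868.
February has 29 days, so 29 − 3 = 26 days remain after February 3, 1868; 1750 − 26 = 1724 left.
March 1868 has 31 days: 1724 − 31 = 1693 left.
April 1868 has 30 days: 1693 − 30 = 1663 left.
May 1868 has 31 days: 1663 − 31 = 1632 left.
June 1868 has 30 days: 1632 − 30 = 1602 left.
July 1868 has 31 days: 1602 − 31 = 1571 left.
August 1868 has 31 days: 1571 − 31 = 1540 left.
September 1868 has 30 days: 1540 − 30 = 1510 left.
October 1868 has 31 days: 1510 − 31 = 1479 left.
November 1868 has 30 days: 1479 − 30 = 1449 left.
December 1868 has 31 days: 1449 − 31 = 1418 left.
January 1869 has 31 days: 1418 − 31 = 1387 left.
February 1869 has 28 days (1869 is not a leap year): 1387 − 28 = 1359 left.
March 1869 has 31 days: 1359 − 31 = 1328 left.
April 1869 has 30 days: 1328 − 30 = 1298 left.
May 1869 has 31 days: 1298 − 31 = 1267 left.
June 1869 has 30 days: 1267 − 30 = 1237 left.
July 1869 has 31 days: 1237 − 31 = 1206 left.
August 1869 has 31 days: 1206 − 31 = 1175 left.
September 1869 has 30 days: 1175 − 30 = 1145 left.
October 1869 has 31 days: 1145 − 31 = 1114 left.
November 1869 has 30 days: 1114 − 30 = 1084 left.
December 1869 has 31 days: 1084 − 31 = 1053 left.
January 1870 has 31 days: 1053 − 31 = 1022 left.
February 1870 has 28 days (1870 is not a leap year): 1022 − 28 = 994 left.
March 1870 has 31 days: 994 − 31 = 963 left.
April 1870 has 30 days: 963 − 30 = 933 left.
May 1870 has 31 days: 933 − 31 = 902 left.
June 1870 has 30 days: 902 − 30 = 872 left.
July 1870 has 31 days: 872 − 31 = 841 left.
August 1870 has 31 days: 841 − 31 = 810 left.
September 1870 has 30 days: 810 − 30 = 780 left.
October 1870 has 31 days: 780 − 31 = 749 left.
November 1870 has 30 days: 749 − 30 = 719 left.
December 1870 has 31 days: 719 − 31 = 688 left.
January 1871 has 31 days: 688 − 31 = 657 left.
February 1871 has 28 days (1871 is not a leap year): 657 − 28 = 629 left.
March 1871 has 31 days: 629 − 31 = 598 left.
April 1871 has 30 days: 598 − 30 = 568 left.
May 1871 has 31 days: 568 − 31 = 537 left.
June 1871 has 30 days: 537 − 30 = 507 left.
July 1871 has 31 days: 507 − 31 = 476 left.
August 1871 has 31 days: 476 − 31 = 445 left.
September 1871 has 30 days: 445 − 30 = 415 left.
October 1871 has 31 days: 415 − 31 = 384 left.
November 1871 has 30 days: 384 − 30 = 354 left.
December 1871 has 31 days: 354 − 31 = 323 left.
January 1872 has 31 days: 323 − 31 = 292 left.
February 1872 has 29 days (1872 is a leap year): 292 − 29 = 263 left.
March 1872 has 31 days: 263 − 31 = 232 left.
April 1872 has 30 days: 232 − 30 = 202 left.
May 1872 has 31 days: 202 − 31 = 171 left.
June 1872 has 30 days: 171 − 30 = 141 left.
July 1872 has 31 days: 141 − 31 = 110 left.
August 1872 has 31 days: 110 − 31 = 79 left.
September 1872 has 30 days: 79 − 30 = 49 left.
October 1872 has 31 days: 49 − 31 = 18 left.
18 days into November 1872 → November 18, 1872.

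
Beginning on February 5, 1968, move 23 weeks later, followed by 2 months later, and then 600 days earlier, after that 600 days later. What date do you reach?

September 15, 1968

Counting forward 23 weeks (= 161 days) from February 5, 1968:
February has 29 days, so 29 − 5 = 24 days remain after February 5, 1968; 161 − 24 = 137 left.
March 1968 has 31 days: 137 − 31 = 106 left.
April 1968 has 30 days: 106 − 30 = 76 left.
May 1968 has 31 days: 76 − 31 = 45 left.
June 1968 has 30 days: 45 − 30 = 15 left.
15 days into July 1968 → July 15, 1968.
Advancing 2 months from July 15, 1968:
month 7 + 2 = 9 → September 1968.
Day 15 is valid in September, giving September 15, 1968.
Counting back 600 days from September 15, 1968:
Going back 15 days from September 15, 1968 reaches the end of the previous month; 600 − 15 = 585 left.
August 1968 has 31 days: 585 − 31 = 554 left.
July 1968 has 31 days: 554 − 31 = 523 left.
June 1968 has 30 days: 523 − 30 = 493 left.
May 1968 has 31 days: 493 − 31 = 462 left.
April 1968 has 30 days: 462 − 30 = 432 left.
March 1968 has 31 days: 432 − 31 = 401 left.
February 1968 has 29 days (1968 is a leap year): 401 − 29 = 372 left.
January 1968 has 31 days: 372 − 31 = 341 left.
December 1967 has 31 days: 341 − 31 = 310 left.
November 1967 has 30 days: 310 − 30 = 280 left.
October 1967 has 31 days: 280 − 31 = 249 left.
September 1967 has 30 days: 249 − 30 = 219 left.
August 1967 has 31 days: 219 − 31 = 188 left.
July 1967 has 31 days: 188 − 31 = 157 left.
June 1967 has 30 days: 157 − 30 = 127 left.
May 1967 has 31 days: 127 − 31 = 96 left.
April 1967 has 30 days: 96 − 30 = 66 left.
March 1967 has 31 days: 66 − 31 = 35 left.
February 1967 has 28 days (1967 is not a leap year): 35 − 28 = 7 left.
January 1967 has 31 days; 31 − 7 = 24 → January 24, 1967.
Adding 600 days from January 24, 1967:
January has 31 days, so 31 − 24 = 7 days remain after January 24, 1967; 600 − 7 = 593 left.
February 1967 has 28 days (1967 is not a leap year): 593 − 28 = 565 left.
March 1967 has 31 days: 565 − 31 = 534 left.
April 1967 has 30 days: 534 − 30 = 504 left.
May 1967 has 31 days: 504 − 31 = 473 left.
June 1967 has 30 days: 473 − 30 = 443 left.
July 1967 has 31 days: 443 − 31 = 412 left.
August 1967 has 31 days: 412 − 31 = 381 left.
September 1967 has 30 days: 381 − 30 = 351 left.
October 1967 has 31 days: 351 − 31 = 320 left.
November 1967 has 30 days: 320 − 30 = 290 left.
December 1967 has 31 days: 290 − 31 = 259 left.
January 1968 has 31 days: 259 − 31 = 228 left.
February 1968 has 29 days (1968 is a leap year): 228 − 29 = 199 left.
March 1968 has 31 days: 199 − 31 = 168 left.
April 1968 has 30 days: 168 − 30 = 138 left.
May 1968 has 31 days: 138 − 31 = 107 left.
June 1968 has 30 days: 107 − 30 = 77 left.
July 1968 has 31 days: 77 − 31 = 46 left.
August 1968 has 31 days: 46 − 31 = 15 left.
15 days into September 1968 → September 15, 1968.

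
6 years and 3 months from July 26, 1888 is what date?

October 26, 1894

Counting forward 6 years and 3 months from July 26, 1888.
+6 years → 1894; month 7 + 3 = 10 → October 1894.
Day 26 is valid in October, giving October 26, 1894.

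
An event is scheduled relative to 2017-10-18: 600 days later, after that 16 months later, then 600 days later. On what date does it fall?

Adding 600 days from October 18, 2017:
October has 31 days, so 31 − 18 = 13 days remain after October 18, 2017; 600 − 13 = 587 left.
November 2017 has 30 days: 587 − 30 = 557 left.
December 2017 has 31 days: 557 − 31 = 526 left.
January 2018 has 31 days: 526 − 31 = 495 left.
February 2018 has 28 days (2018 is not a leap year): 495 − 28 = 467 left.
March 2018 has 31 days: 467 − 31 = 436 left.
April 2018 has 30 days: 436 − 30 = 406 left.
May 2018 has 31 days: 406 − 31 = 375 left.
June 2018 has 30 days: 375 − 30 = 345 left.
July 2018 has 31 days: 345 − 31 = 314 left.
August 2018 has 31 days: 314 − 31 = 283 left.
September 2018 has 30 days: 283 − 30 = 253 left.
October 2018 has 31 days: 253 − 31 = 222 left.
November 2018 has 30 days: 222 − 30 = 192 left.
December 2018 has 31 days: 192 − 31 = 161 left.
January 2019 has 31 days: 161 − 31 = 130 left.
February 2019 has 28 days (2019 is not a leap year): 130 − 28 = 102 left.
March 2019 has 31 days: 102 − 31 = 71 left.
April 2019 has 30 days: 71 − 30 = 41 left.
May 2019 has 31 days: 41 − 31 = 10 left.
10 days into June 2019 → June 10, 2019.
Counting forward 16 months from June 10, 2019:
month 6 + 16 = 22, which is month 10 of year 2020 → October 2020.
Day 10 is valid in October, giving October 10, 2020.
Advancing 600 days from October 10, 2020:
October has 31 days, so 31 − 10 = 21 days remain after October 10, 2020; 600 − 21 = 579 left.
November 2020 has 30 days: 579 − 30 = 549 left.
December 2020 has 31 days: 549 − 31 = 518 left.
January 2021 has 31 days: 518 − 31 = 487 left.
February 2021 has 28 days (2021 is not a leap year): 487 − 28 = 459 left.
March 2021 has 31 days: 459 − 31 = 428 left.
April 2021 has 30 days: 428 − 30 = 398 left.
May 2021 has 31 days: 398 − 31 = 367 left.
June 2021 has 30 days: 367 − 30 = 337 left.
July 2021 has 31 days: 337 − 31 = 306 left.
August 2021 has 31 days: 306 − 31 = 275 left.
September 2021 has 30 days: 275 − 30 = 245 left.
October 2021 has 31 days: 245 − 31 = 214 left.
November 2021 has 30 days: 214 − 30 = 184 left.
December 2021 has 31 days: 184 − 31 = 153 left.
January 2022 has 31 days: 153 − 31 = 122 left.
February 2022 has 28 days (2022 is not a leap year): 122 − 28 = 94 left.
March 2022 has 31 days: 94 − 31 = 63 left.
April 2022 has 30 days: 63 − 30 = 33 left.
May 2022 has 31 days: 33 − 31 = 2 left.
2 days into June 2022 → June 2, 2022.

June 2, 2022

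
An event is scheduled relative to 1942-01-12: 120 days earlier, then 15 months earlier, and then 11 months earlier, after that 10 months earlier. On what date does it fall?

September 14, 1938

Subtracting 120 days from January 12, 1942:
Going back 12 days from January 12, 1942 reaches the end of the previous month; 120 − 12 = 108 left.
December 1941 has 31 days: 108 − 31 = 77 left.
November 1941 has 30 days: 77 − 30 = 47 left.
October 1941 has 31 days: 47 − 31 = 16 left.
September 1941 has 30 days; 30 − 16 = 14 → September 14, 1941.
Subtracting 15 months from September 14, 1941:
month 9 − 15 = -6, which is month 6 of year 1940 → June 1940.
Day 14 is valid in June, giving June 14, 1940.
Counting back 11 months from June 14, 1940:
month 6 − 11 = -5, which is month 7 of year 1939 → July 1939.
Day 14 is valid in July, giving July 14, 1939.
Going back 10 months from July 14, 1939:
month 7 − 10 = -3, which is month 9 of year 1938 → September 1938.
Day 14 is valid in September, giving September 14, 1938.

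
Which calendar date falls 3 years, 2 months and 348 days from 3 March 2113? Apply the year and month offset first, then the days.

April 16, 2117

Counting forward 3 years, 2 months and 348 days from March 3, 2113: first the month/year part, then the days.
+3 years → 2116; month 3 + 2 = 5 → May 2116.
Day 3 is valid in May, giving May 3, 2116.
Now add 348 days from May 3, 2116.
May has 31 days, so 31 − 3 = 28 days remain after May 3, 2116; 348 − 28 = 320 left.
June 2116 has 30 days: 320 − 30 = 290 left.
July 2116 has 31 days: 290 − 31 = 259 left.
August 2116 has 31 days: 259 − 31 = 228 left.
September 2116 has 30 days: 228 − 30 = 198 left.
October 2116 has 31 days: 198 − 31 = 167 left.
November 2116 has 30 days: 167 − 30 = 137 left.
December 2116 has 31 days: 137 − 31 = 106 left.
January 2117 has 31 days: 106 − 31 = 75 left.
February 2117 has 28 days (2117 is not a leap year): 75 − 28 = 47 left.
March 2117 has 31 days: 47 − 31 = 16 left.
16 days into April 2117 → April 16, 2117.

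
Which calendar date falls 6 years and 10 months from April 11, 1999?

February 11, 2006

Counting forward 6 years and 10 months from April 11, 1999.
+6 years → 2005; month 4 + 10 = 14, which is month 2 of year 2006 → February 2006.
Day 11 is valid in February, giving February 11, 2006.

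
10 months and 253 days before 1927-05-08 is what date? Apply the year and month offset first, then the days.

October 28, 1925

Counting back 10 months and 253 days from May 8, 1927: first the month/year part, then the days.
month 5 − 10 = -5, which is month 7 of year 1926 → July 1926.
Day 8 is valid in July, giving July 8, 1926.
Now subtract 253 days from July 8, 1926.
Going back 8 days from July 8, 1926 reaches the end of the previous month; 253 − 8 = 245 left.
June 1926 has 30 days: 245 − 30 = 215 left.
May 1926 has 31 days: 215 − 31 = 184 left.
April 1926 has 30 days: 184 − 30 = 154 left.
March 1926 has 31 days: 154 − 31 = 123 left.
February 1926 has 28 days (1926 is not a leap year): 123 − 28 = 95 left.
January 1926 has 31 days: 95 − 31 = 64 left.
December 1925 has 31 days: 64 − 31 = 33 left.
November 1925 has 30 days: 33 − 30 = 3 left.
October 1925 has 31 days; 31 − 3 = 28 → October 28, 1925.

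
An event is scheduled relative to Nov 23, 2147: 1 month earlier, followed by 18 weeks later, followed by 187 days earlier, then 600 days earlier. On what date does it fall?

December 31, 2145

Counting back 1 month from November 23, 2147:
month 11 − 1 = 10 → October 2147.
Day 23 is valid in October, giving October 23, 2147.
Advancing 18 weeks (= 126 days) from October 23, 2147:
October has 31 days, so 31 − 23 = 8 days remain after October 23, 2147; 126 − 8 = 118 left.
November 2147 has 30 days: 118 − 30 = 88 left.
December 2147 has 31 days: 88 − 31 = 57 left.
January 2148 has 31 days: 57 − 31 = 26 left.
26 days into February 2148 → February 26, 2148.
Counting back 187 days from February 26, 2148:
Going back 26 days from February 26, 2148 reaches the end of the previous month; 187 − 26 = 161 left.
January 2148 has 31 days: 161 − 31 = 130 left.
December 2147 has 31 days: 130 − 31 = 99 left.
November 2147 has 30 days: 99 − 30 = 69 left.
October 2147 has 31 days: 69 − 31 = 38 left.
September 2147 has 30 days: 38 − 30 = 8 left.
August 2147 has 31 days; 31 − 8 = 23 → August 23, 2147.
Going back 600 days from August 23, 2147:
Going back 23 days from August 23, 2147 reaches the end of the previous month; 600 − 23 = 577 left.
July 2147 has 31 days: 577 − 31 = 546 left.
June 2147 has 30 days: 546 − 30 = 516 left.
May 2147 has 31 days: 516 − 31 = 485 left.
April 2147 has 30 days: 485 − 30 = 455 left.
March 2147 has 31 days: 455 − 31 = 424 left.
February 2147 has 28 days (2147 is not a leap year): 424 − 28 = 396 left.
January 2147 has 31 days: 396 − 31 = 365 left.
December 2146 has 31 days: 365 − 31 = 334 left.
November 2146 has 30 days: 334 − 30 = 304 left.
October 2146 has 31 days: 304 − 31 = 273 left.
September 2146 has 30 days: 273 − 30 = 243 left.
August 2146 has 31 days: 243 − 31 = 212 left.
July 2146 has 31 days: 212 − 31 = 181 left.
June 2146 has 30 days: 181 − 30 = 151 left.
May 2146 has 31 days: 151 − 31 = 120 left.
April 2146 has 30 days: 120 − 30 = 90 left.
March 2146 has 31 days: 90 − 31 = 59 left.
February 2146 has 28 days (2146 is not a leap year): 59 − 28 = 31 left.
January 2146 has 31 days: 31 − 31 = 0 left.
December 2145 has 31 days; 31 − 0 = 31 → December 31, 2145.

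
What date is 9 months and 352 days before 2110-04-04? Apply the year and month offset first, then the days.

July 17, 2108

Counting back 9 months and 352 days from April 4, 2110: first the month/year part, then the days.
month 4 − 9 = -5, which is month 7 of year 2109 → July 2109.
Day 4 is valid in July, giving July 4, 2109.
Now subtract 352 days from July 4, 2109.
Going back 4 days from July 4, 2109 reaches the end of the previous month; 352 − 4 = 348 left.
June 2109 has 30 days: 348 − 30 = 318 left.
May 2109 has 31 days: 318 − 31 = 287 left.
April 2109 has 30 days: 287 − 30 = 257 left.
March 2109 has 31 days: 257 − 31 = 226 left.
February 2109 has 28 days (2109 is not a leap year): 226 − 28 = 198 left.
January 2109 has 31 days: 198 − 31 = 167 left.
December 2108 has 31 days: 167 − 31 = 136 left.
November 2108 has 30 days: 136 − 30 = 106 left.
October 2108 has 31 days: 106 − 31 = 75 left.
September 2108 has 30 days: 75 − 30 = 45 left.
August 2108 has 31 days: 45 − 31 = 14 left.
July 2108 has 31 days; 31 − 14 = 17 → July 17, 2108.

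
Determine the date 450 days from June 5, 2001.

August 29, 2002

Counting forward 450 days from June 5, 2001.
June has 30 days, so 30 − 5 = 25 days remain after June 5, 2001; 450 − 25 = 425 left.
July 2001 has 31 days: 425 − 31 = 394 left.
August 2001 has 31 days: 394 − 31 = 363 left.
September 2001 has 30 days: 363 − 30 = 333 left.
October 2001 has 31 days: 333 − 31 = 302 left.
November 2001 has 30 days: 302 − 30 = 272 left.
December 2001 has 31 days: 272 − 31 = 241 left.
January 2002 has 31 days: 241 − 31 = 210 left.
February 2002 has 28 days (2002 is not a leap year): 210 − 28 = 182 left.
March 2002 has 31 days: 182 − 31 = 151 left.
April 2002 has 30 days: 151 − 30 = 121 left.
May 2002 has 31 days: 121 − 31 = 90 left.
June 2002 has 30 days: 90 − 30 = 60 left.
July 2002 has 31 days: 60 − 31 = 29 left.
29 days into August 2002 → August 29, 2002.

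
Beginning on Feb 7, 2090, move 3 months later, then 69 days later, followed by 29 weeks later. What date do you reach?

Advancing 3 months from February 7, 2090:
month 2 + 3 = 5 → May 2090.
Day 7 is valid in May, giving May 7, 2090.
Counting forward 69 days from May 7, 2090:
May has 31 days, so 31 − 7 = 24 days remain after May 7, 2090; 69 − 24 = 45 left.
June 2090 has 30 days: 45 − 30 = 15 left.
15 days into July 2090 → July 15, 2090.
Adding 29 weeks (= 203 days) from July 15, 2090:
July has 31 days, so 31 − 15 = 16 days remain after July 15, 2090; 203 − 16 = 187 left.
August 2090 has 31 days: 187 − 31 = 156 left.
September 2090 has 30 days: 156 − 30 = 126 left.
October 2090 has 31 days: 126 − 31 = 95 left.
November 2090 has 30 days: 95 − 30 = 65 left.
December 2090 has 31 days: 65 − 31 = 34 left.
January 2091 has 31 days: 34 − 31 = 3 left.
3 days into February 2091 → February 3, 2091.

February 3, 2091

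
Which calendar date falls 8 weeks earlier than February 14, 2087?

Going back 8 weeks = 56 days from February 14, 2087.
Going back 14 days from February 14, 2087 reaches the end of the previous month; 56 − 14 = 42 left.
January 2087 has 31 days: 42 − 31 = 11 left.
December 2086 has 31 days; 31 − 11 = 20 → December 20, 2086.

December 20, 2086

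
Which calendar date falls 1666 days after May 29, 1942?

Advancing 1666 days from May 29, 1942.
May has 31 days, so 31 − 29 = 2 days remain after May 29, 1942; 1666 − 2 = 1664 left.
June 1942 has 30 days: 1664 − 30 = 1634 left.
July 1942 has 31 days: 1634 − 31 = 1603 left.
August 1942 has 31 days: 1603 − 31 = 1572 left.
September 1942 has 30 days: 1572 − 30 = 1542 left.
October 1942 has 31 days: 1542 − 31 = 1511 left.
November 1942 has 30 days: 1511 − 30 = 1481 left.
December 1942 has 31 days: 1481 − 31 = 1450 left.
January 1943 has 31 days: 1450 − 31 = 1419 left.
February 1943 has 28 days (1943 is not a leap year): 1419 − 28 = 1391 left.
March 1943 has 31 days: 1391 − 31 = 1360 left.
April 1943 has 30 days: 1360 − 30 = 1330 left.
May 1943 has 31 days: 1330 − 31 = 1299 left.
June 1943 has 30 days: 1299 − 30 = 1269 left.
July 1943 has 31 days: 1269 − 31 = 1238 left.
August 1943 has 31 days: 1238 − 31 = 1207 left.
September 1943 has 30 days: 1207 − 30 = 1177 left.
October 1943 has 31 days: 1177 − 31 = 1146 left.
November 1943 has 30 days: 1146 − 30 = 1116 left.
December 1943 has 31 days: 1116 − 31 = 1085 left.
January 1944 has 31 days: 1085 − 31 = 1054 left.
February 1944 has 29 days (1944 is a leap year): 1054 − 29 = 1025 left.
March 1944 has 31 days: 1025 − 31 = 994 left.
April 1944 has 30 days: 994 − 30 = 964 left.
May 1944 has 31 days: 964 − 31 = 933 left.
June 1944 has 30 days: 933 − 30 = 903 left.
July 1944 has 31 days: 903 − 31 = 872 left.
August 1944 has 31 days: 872 − 31 = 841 left.
September 1944 has 30 days: 841 − 30 = 811 left.
October 1944 has 31 days: 811 − 31 = 780 left.
November 1944 has 30 days: 780 − 30 = 750 left.
December 1944 has 31 days: 750 − 31 = 719 left.
January 1945 has 31 days: 719 − 31 = 688 left.
February 1945 has 28 days (1945 is not a leap year): 688 − 28 = 660 left.
March 1945 has 31 days: 660 − 31 = 629 left.
April 1945 has 30 days: 629 − 30 = 599 left.
May 1945 has 31 days: 599 − 31 = 568 left.
June 1945 has 30 days: 568 − 30 = 538 left.
July 1945 has 31 days: 538 − 31 = 507 left.
August 1945 has 31 days: 507 − 31 = 476 left.
September 1945 has 30 days: 476 − 30 = 446 left.
October 1945 has 31 days: 446 − 31 = 415 left.
November 1945 has 30 days: 415 − 30 = 385 left.
December 1945 has 31 days: 385 − 31 = 354 left.
January 1946 has 31 days: 354 − 31 = 323 left.
February 1946 has 28 days (1946 is not a leap year): 323 − 28 = 295 left.
March 1946 has 31 days: 295 − 31 = 264 left.
April 1946 has 30 days: 264 − 30 = 234 left.
May 1946 has 31 days: 234 − 31 = 203 left.
June 1946 has 30 days: 203 − 30 = 173 left.
July 1946 has 31 days: 173 − 31 = 142 left.
August 1946 has 31 days: 142 − 31 = 111 left.
September 1946 has 30 days: 111 − 30 = 81 left.
October 1946 has 31 days: 81 − 31 = 50 left.
November 1946 has 30 days: 50 − 30 = 20 left.
20 days into December 1946 → December 20, 1946.

December 20, 1946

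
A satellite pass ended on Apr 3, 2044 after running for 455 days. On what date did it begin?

Counting back 455 days from April 3, 2044.
Going back 3 days from April 3, 2044 reaches the end of the previous month; 455 − 3 = 452 left.
March 2044 has 31 days: 452 − 31 = 421 left.
February 2044 has 29 days (2044 is a leap year): 421 − 29 = 392 left.
January 2044 has 31 days: 392 − 31 = 361 left.
December 2043 has 31 days: 361 − 31 = 330 left.
November 2043 has 30 days: 330 − 30 = 300 left.
October 2043 has 31 days: 300 − 31 = 269 left.
September 2043 has 30 days: 269 − 30 = 239 left.
August 2043 has 31 days: 239 − 31 = 208 left.
July 2043 has 31 days: 208 − 31 = 177 left.
June 2043 has 30 days: 177 − 30 = 147 left.
May 2043 has 31 days: 147 − 31 = 116 left.
April 2043 has 30 days: 116 − 30 = 86 left.
March 2043 has 31 days: 86 − 31 = 55 left.
February 2043 has 28 days (2043 is not a leap year): 55 − 28 = 27 left.
January 2043 has 31 days; 31 − 27 = 4 → January 4, 2043.

January 4, 2043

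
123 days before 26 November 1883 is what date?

July 26, 1883

Subtracting 123 days from November 26, 1883.
Going back 26 days from November 26, 1883 reaches the end of the previous month; 123 − 26 = 97 left.
October 1883 has 31 days: 97 − 31 = 66 left.
September 1883 has 30 days: 66 − 30 = 36 left.
August 1883 has 31 days: 36 − 31 = 5 left.
July 1883 has 31 days; 31 − 5 = 26 → July 26, 1883.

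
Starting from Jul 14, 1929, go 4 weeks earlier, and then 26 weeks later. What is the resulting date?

Counting back 4 weeks (= 28 days) from July 14, 1929:
Going back 14 days from July 14, 1929 reaches the end of the previous month; 28 − 14 = 14 left.
June 1929 has 30 days; 30 − 14 = 16 → June 16, 1929.
Advancing 26 weeks (= 182 days) from June 16, 1929:
June has 30 days, so 30 − 16 = 14 days remain after June 16, 1929; 182 − 14 = 168 left.
July 1929 has 31 days: 168 − 31 = 137 left.
August 1929 has 31 days: 137 − 31 = 106 left.
September 1929 has 30 days: 106 − 30 = 76 left.
October 1929 has 31 days: 76 − 31 = 45 left.
November 1929 has 30 days: 45 − 30 = 15 left.
15 days into December 1929 → December 15, 1929.

December 15, 1929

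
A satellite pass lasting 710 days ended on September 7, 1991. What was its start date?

September 27, 1989

Going back 710 days from September 7, 1991.
Going back 7 days from September 7, 1991 reaches the end of the previous month; 710 − 7 = 703 left.
August 1991 has 31 days: 703 − 31 = 672 left.
July 1991 has 31 days: 672 − 31 = 641 left.
June 1991 has 30 days: 641 − 30 = 611 left.
May 1991 has 31 days: 611 − 31 = 580 left.
April 1991 has 30 days: 580 − 30 = 550 left.
March 1991 has 31 days: 550 − 31 = 519 left.
February 1991 has 28 days (1991 is not a leap year): 519 − 28 = 491 left.
January 1991 has 31 days: 491 − 31 = 460 left.
December 1990 has 31 days: 460 − 31 = 429 left.
November 1990 has 30 days: 429 − 30 = 399 left.
October 1990 has 31 days: 399 − 31 = 368 left.
September 1990 has 30 days: 368 − 30 = 338 left.
August 1990 has 31 days: 338 − 31 = 307 left.
July 1990 has 31 days: 307 − 31 = 276 left.
June 1990 has 30 days: 276 − 30 = 246 left.
May 1990 has 31 days: 246 − 31 = 215 left.
April 1990 has 30 days: 215 − 30 = 185 left.
March 1990 has 31 days: 185 − 31 = 154 left.
February 1990 has 28 days (1990 is not a leap year): 154 − 28 = 126 left.
January 1990 has 31 days: 126 − 31 = 95 left.
December 1989 has 31 days: 95 − 31 = 64 left.
November 1989 has 30 days: 64 − 30 = 34 left.
October 1989 has 31 days: 34 − 31 = 3 left.
September 1989 has 30 days; 30 − 3 = 27 → September 27, 1989.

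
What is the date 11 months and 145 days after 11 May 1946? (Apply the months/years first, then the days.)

September 3, 1947

Adding 11 months and 145 days from May 11, 1946: first the month/year part, then the days.
month 5 + 11 = 16, which is month 4 of year 1947 → April 1947.
Day 11 is valid in April, giving April 11, 1947.
Now add 145 days from April 11, 1947.
April has 30 days, so 30 − 11 = 19 days remain after April 11, 1947; 145 − 19 = 126 left.
May 1947 has 31 days: 126 − 31 = 95 left.
June 1947 has 30 days: 95 − 30 = 65 left.
July 1947 has 31 days: 65 − 31 = 34 left.
August 1947 has 31 days: 34 − 31 = 3 left.
3 days into September 1947 → September 3, 1947.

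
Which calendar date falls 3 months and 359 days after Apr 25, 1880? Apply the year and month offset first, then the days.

Adding 3 months and 359 days from April 25, 1880: first the month/year part, then the days.
month 4 + 3 = 7 → July 1880.
Day 25 is valid in July, giving July 25, 1880.
Now add 359 days from July 25, 1880.
July has 31 days, so 31 − 25 = 6 days remain after July 25, 1880; 359 − 6 = 353 left.
August 1880 has 31 days: 353 − 31 = 322 left.
September 1880 has 30 days: 322 − 30 = 292 left.
October 1880 has 31 days: 292 − 31 = 261 left.
November 1880 has 30 days: 261 − 30 = 231 left.
December 1880 has 31 days: 231 − 31 = 200 left.
January 1881 has 31 days: 200 − 31 = 169 left.
February 1881 has 28 days (1881 is not a leap year): 169 − 28 = 141 left.
March 1881 has 31 days: 141 − 31 = 110 left.
April 1881 has 30 days: 110 − 30 = 80 left.
May 1881 has 31 days: 80 − 31 = 49 left.
June 1881 has 30 days: 49 − 30 = 19 left.
19 days into July 1881 → July 19, 1881.

July 19, 1881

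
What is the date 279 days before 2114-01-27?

Counting back 279 days from January 27, 2114.
Going back 27 days from January 27, 2114 reaches the end of the previous month; 279 − 27 = 252 left.
December 2113 has 31 days: 252 − 31 = 221 left.
November 2113 has 30 days: 221 − 30 = 191 left.
October 2113 has 31 days: 191 − 31 = 160 left.
September 2113 has 30 days: 160 − 30 = 130 left.
August 2113 has 31 days: 130 − 31 = 99 left.
July 2113 has 31 days: 99 − 31 = 68 left.
June 2113 has 30 days: 68 − 30 = 38 left.
May 2113 has 31 days: 38 − 31 = 7 left.
April 2113 has 30 days; 30 − 7 = 23 → April 23, 2113.

April 23, 2113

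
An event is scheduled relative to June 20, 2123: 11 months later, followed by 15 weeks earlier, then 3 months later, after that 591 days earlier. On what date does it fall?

Counting forward 11 months from June 20, 2123:
month 6 + 11 = 17, which is month 5 of year 2124 → May 2124.
Day 20 is valid in May, giving May 20, 2124.
Going back 15 weeks (= 105 days) from May 20, 2124:
Going back 20 days from May 20, 2124 reaches the end of the previous month; 105 − 20 = 85 left.
April 2124 has 30 days: 85 − 30 = 55 left.
March 2124 has 31 days: 55 − 31 = 24 left.
February 2124 has 29 days; 29 − 24 = 5 → February 5, 2124.
Advancing 3 months from February 5, 2124:
month 2 + 3 = 5 → May 2124.
Day 5 is valid in May, giving May 5, 2124.
Going back 591 days from May 5, 2124:
Going back 5 days from May 5, 2124 reaches the end of the previous month; 591 − 5 = 586 left.
April 2124 has 30 days: 586 − 30 = 556 left.
March 2124 has 31 days: 556 − 31 = 525 left.
February 2124 has 29 days (2124 is a leap year): 525 − 29 = 496 left.
January 2124 has 31 days: 496 − 31 = 465 left.
December 2123 has 31 days: 465 − 31 = 434 left.
November 2123 has 30 days: 434 − 30 = 404 left.
October 2123 has 31 days: 404 − 31 = 373 left.
September 2123 has 30 days: 373 − 30 = 343 left.
August 2123 has 31 days: 343 − 31 = 312 left.
July 2123 has 31 days: 312 − 31 = 281 left.
June 2123 has 30 days: 281 − 30 = 251 left.
May 2123 has 31 days: 251 − 31 = 220 left.
April 2123 has 30 days: 220 − 30 = 190 left.
March 2123 has 31 days: 190 − 31 = 159 left.
February 2123 has 28 days (2123 is not a leap year): 159 − 28 = 131 left.
January 2123 has 31 days: 131 − 31 = 100 left.
December 2122 has 31 days: 100 − 31 = 69 left.
November 2122 has 30 days: 69 − 30 = 39 left.
October 2122 has 31 days: 39 − 31 = 8 left.
September 2122 has 30 days; 30 − 8 = 22 → September 22, 2122.

September 22, 2122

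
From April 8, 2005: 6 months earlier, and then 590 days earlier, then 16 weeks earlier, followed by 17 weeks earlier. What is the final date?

Subtracting 6 months from April 8, 2005:
month 4 − 6 = -2, which is month 10 of year 2004 → October 2004.
Day 8 is valid in October, giving October 8, 2004.
Subtracting 590 days from October 8, 2004:
Going back 8 days from October 8, 2004 reaches the end of the previous month; 590 − 8 = 582 left.
September 2004 has 30 days: 582 − 30 = 552 left.
August 2004 has 31 days: 552 − 31 = 521 left.
July 2004 has 31 days: 521 − 31 = 490 left.
June 2004 has 30 days: 490 − 30 = 460 left.
May 2004 has 31 days: 460 − 31 = 429 left.
April 2004 has 30 days: 429 − 30 = 399 left.
March 2004 has 31 days: 399 − 31 = 368 left.
February 2004 has 29 days (2004 is a leap year): 368 − 29 = 339 left.
January 2004 has 31 days: 339 − 31 = 308 left.
December 2003 has 31 days: 308 − 31 = 277 left.
November 2003 has 30 days: 277 − 30 = 247 left.
October 2003 has 31 days: 247 − 31 = 216 left.
September 2003 has 30 days: 216 − 30 = 186 left.
August 2003 has 31 days: 186 − 31 = 155 left.
July 2003 has 31 days: 155 − 31 = 124 left.
June 2003 has 30 days: 124 − 30 = 94 left.
May 2003 has 31 days: 94 − 31 = 63 left.
April 2003 has 30 days: 63 − 30 = 33 left.
March 2003 has 31 days: 33 − 31 = 2 left.
February 2003 has 28 days; 28 − 2 = 26 → February 26, 2003.
Going back 16 weeks (= 112 days) from February 26, 2003:
Going back 26 days from February 26, 2003 reaches the end of the previous month; 112 − 26 = 86 left.
January 2003 has 31 days: 86 − 31 = 55 left.
December 2002 has 31 days: 55 − 31 = 24 left.
November 2002 has 30 days; 30 − 24 = 6 → November 6, 2002.
Going back 17 weeks (= 119 days) from November 6, 2002:
Going back 6 days from November 6, 2002 reaches the end of the previous month; 119 − 6 = 113 left.
October 2002 has 31 days: 113 − 31 = 82 left.
September 2002 has 30 days: 82 − 30 = 52 left.
August 2002 has 31 days: 52 − 31 = 21 left.
July 2002 has 31 days; 31 − 21 = 10 → July 10, 2002.

July 10, 2002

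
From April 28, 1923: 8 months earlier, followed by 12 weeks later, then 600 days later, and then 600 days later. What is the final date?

March 4, 1926

Subtracting 8 months from April 28, 1923:
month 4 − 8 = -4, which is month 8 of year 1922 → August 1922.
Day 28 is valid in August, giving August 28, 1922.
Adding 12 weeks (= 84 days) from August 28, 1922:
August has 31 days, so 31 − 28 = 3 days remain after August 28, 1922; 84 − 3 = 81 left.
September 1922 has 30 days: 81 − 30 = 51 left.
October 1922 has 31 days: 51 − 31 = 20 left.
20 days into November 1922 → November 20, 1922.
Advancing 600 days from November 20, 1922:
November has 30 days, so 30 − 20 = 10 days remain after November 20, 1922; 600 − 10 = 590 left.
December 1922 has 31 days: 590 − 31 = 559 left.
January 1923 has 31 days: 559 − 31 = 528 left.
February 1923 has 28 days (1923 is not a leap year): 528 − 28 = 500 left.
March 1923 has 31 days: 500 − 31 = 469 left.
April 1923 has 30 days: 469 − 30 = 439 left.
May 1923 has 31 days: 439 − 31 = 408 left.
June 1923 has 30 days: 408 − 30 = 378 left.
July 1923 has 31 days: 378 − 31 = 347 left.
August 1923 has 31 days: 347 − 31 = 316 left.
September 1923 has 30 days: 316 − 30 = 286 left.
October 1923 has 31 days: 286 − 31 = 255 left.
November 1923 has 30 days: 255 − 30 = 225 left.
December 1923 has 31 days: 225 − 31 = 194 left.
January 1924 has 31 days: 194 − 31 = 163 left.
February 1924 has 29 days (1924 is a leap year): 163 − 29 = 134 left.
March 1924 has 31 days: 134 − 31 = 103 left.
April 1924 has 30 days: 103 − 30 = 73 left.
May 1924 has 31 days: 73 − 31 = 42 left.
June 1924 has 30 days: 42 − 30 = 12 left.
12 days into July 1924 → July 12, 1924.
Counting forward 600 days from July 12, 1924:
July has 31 days, so 31 − 12 = 19 days remain after July 12, 1924; 600 − 19 = 581 left.
August 1924 has 31 days: 581 − 31 = 550 left.
September 1924 has 30 days: 550 − 30 = 520 left.
October 1924 has 31 days: 520 − 31 = 489 left.
November 1924 has 30 days: 489 − 30 = 459 left.
December 1924 has 31 days: 459 − 31 = 428 left.
January 1925 has 31 days: 428 − 31 = 397 left.
February 1925 has 28 days (1925 is not a leap year): 397 − 28 = 369 left.
March 1925 has 31 days: 369 − 31 = 338 left.
April 1925 has 30 days: 338 − 30 = 308 left.
May 1925 has 31 days: 308 − 31 = 277 left.
June 1925 has 30 days: 277 − 30 = 247 left.
July 1925 has 31 days: 247 − 31 = 216 left.
August 1925 has 31 days: 216 − 31 = 185 left.
September 1925 has 30 days: 185 − 30 = 155 left.
October 1925 has 31 days: 155 − 31 = 124 left.
November 1925 has 30 days: 124 − 30 = 94 left.
December 1925 has 31 days: 94 − 31 = 63 left.
January 1926 has 31 days: 63 − 31 = 32 left.
February 1926 has 28 days (1926 is not a leap year): 32 − 28 = 4 left.
4 days into March 1926 → March 4, 1926.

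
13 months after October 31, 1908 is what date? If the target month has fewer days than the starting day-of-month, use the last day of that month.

November 30, 1909

Adding 13 months from October 31, 1908.
month 10 + 13 = 23, which is month 11 of year 1909 → November 1909.
November 1909 has only 30 days and the start was day 31, so the date clamps to November 30, 1909.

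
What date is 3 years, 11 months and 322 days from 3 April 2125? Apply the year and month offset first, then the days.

Counting forward 3 years, 11 months and 322 days from April 3, 2125: first the month/year part, then the days.
+3 years → 2128; month 4 + 11 = 15, which is month 3 of year 2129 → March 2129.
Day 3 is valid in March, giving March 3, 2129.
Now add 322 days from March 3, 2129.
March has 31 days, so 31 − 3 = 28 days remain after March 3, 2129; 322 − 28 = 294 left.
April 2129 has 30 days: 294 − 30 = 264 left.
May 2129 has 31 days: 264 − 31 = 233 left.
June 2129 has 30 days: 233 − 30 = 203 left.
July 2129 has 31 days: 203 − 31 = 172 left.
August 2129 has 31 days: 172 − 31 = 141 left.
September 2129 has 30 days: 141 − 30 = 111 left.
October 2129 has 31 days: 111 − 31 = 80 left.
November 2129 has 30 days: 80 − 30 = 50 left.
December 2129 has 31 days: 50 − 31 = 19 left.
19 days into January 2130 → January 19, 2130.

January 19, 2130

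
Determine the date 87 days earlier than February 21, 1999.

November 26, 1998

Going back 87 days from February 21, 1999.
Going back 21 days from February 21, 1999 reaches the end of the previous month; 87 − 21 = 66 left.
January 1999 has 31 days: 66 − 31 = 35 left.
December 1998 has 31 days: 35 − 31 = 4 left.
November 1998 has 30 days; 30 − 4 = 26 → November 26, 1998.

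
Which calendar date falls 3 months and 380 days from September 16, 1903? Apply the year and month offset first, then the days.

December 30, 1904

Counting forward 3 months and 380 days from September 16, 1903: first the month/year part, then the days.
month 9 + 3 = 12 → December 1903.
Day 16 is valid in December, giving December 16, 1903.
Now add 380 days from December 16, 1903.
December has 31 days, so 31 − 16 = 15 days remain after December 16, 1903; 380 − 15 = 365 left.
January 1904 has 31 days: 365 − 31 = 334 left.
February 1904 has 29 days (1904 is a leap year): 334 − 29 = 305 left.
March 1904 has 31 days: 305 − 31 = 274 left.
April 1904 has 30 days: 274 − 30 = 244 left.
May 1904 has 31 days: 244 − 31 = 213 left.
June 1904 has 30 days: 213 − 30 = 183 left.
July 1904 has 31 days: 183 − 31 = 152 left.
August 1904 has 31 days: 152 − 31 = 121 left.
September 1904 has 30 days: 121 − 30 = 91 left.
October 1904 has 31 days: 91 − 31 = 60 left.
November 1904 has 30 days: 60 − 30 = 30 left.
30 days into December 1904 → December 30, 1904.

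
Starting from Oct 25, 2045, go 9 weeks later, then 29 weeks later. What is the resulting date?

July 18, 2046

Counting forward 9 weeks (= 63 days) from October 25, 2045:
October has 31 days, so 31 − 25 = 6 days remain after October 25, 2045; 63 − 6 = 57 left.
November 2045 has 30 days: 57 − 30 = 27 left.
27 days into December 2045 → December 27, 2045.
Advancing 29 weeks (= 203 days) from December 27, 2045:
December has 31 days, so 31 − 27 = 4 days remain after December 27, 2045; 203 − 4 = 199 left.
January 2046 has 31 days: 199 − 31 = 168 left.
February 2046 has 28 days (2046 is not a leap year): 168 − 28 = 140 left.
March 2046 has 31 days: 140 − 31 = 109 left.
April 2046 has 30 days: 109 − 30 = 79 left.
May 2046 has 31 days: 79 − 31 = 48 left.
June 2046 has 30 days: 48 − 30 = 18 left.
18 days into July 2046 → July 18, 2046.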